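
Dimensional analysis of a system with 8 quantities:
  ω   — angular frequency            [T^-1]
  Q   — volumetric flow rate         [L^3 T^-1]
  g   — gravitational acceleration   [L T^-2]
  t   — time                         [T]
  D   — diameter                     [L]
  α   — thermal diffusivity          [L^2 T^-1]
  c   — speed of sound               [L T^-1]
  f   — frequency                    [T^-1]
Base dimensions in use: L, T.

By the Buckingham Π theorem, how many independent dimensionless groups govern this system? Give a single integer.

Dimensional matrix (L×T by ω×Q×g×t×D×α×c×f):
  L: [ 0  3  1  0  1  2  1  0]
  T: [-1 -1 -2  1  0 -1 -1 -1]
RREF → pivots at {ω,Q} ⇒ r = 2
Π count = n − r = 8 − 2 = 6

6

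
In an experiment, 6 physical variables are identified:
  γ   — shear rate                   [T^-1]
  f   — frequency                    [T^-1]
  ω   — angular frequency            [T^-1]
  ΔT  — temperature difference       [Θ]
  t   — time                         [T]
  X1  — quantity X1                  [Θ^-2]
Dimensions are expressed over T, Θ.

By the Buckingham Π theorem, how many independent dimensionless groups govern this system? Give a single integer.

Dimensional matrix (T×Θ by γ×f×ω×ΔT×t×X1):
  T: [-1 -1 -1  0  1  0]
  Θ: [ 0  0  0  1  0 -2]
Echelon form has 2 nonzero rows (pivots: γ,ΔT)
6 vars − rank 2 = 4 Π groups

4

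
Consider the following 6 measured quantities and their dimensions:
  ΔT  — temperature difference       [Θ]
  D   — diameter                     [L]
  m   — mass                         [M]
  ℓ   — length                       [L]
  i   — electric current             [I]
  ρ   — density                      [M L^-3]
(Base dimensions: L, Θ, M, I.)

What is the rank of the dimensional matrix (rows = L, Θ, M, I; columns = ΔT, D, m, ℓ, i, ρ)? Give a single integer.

Exponent matrix [L,Θ,M,I] × [ΔT,D,m,ℓ,i,ρ]:
  L: [ 0  1  0  1  0 -3]
  Θ: [ 1  0  0  0  0  0]
  M: [ 0  0  1  0  0  1]
  I: [ 0  0  0  0  1  0]
RREF → pivots at {ΔT,D,m,i} ⇒ r = 4

4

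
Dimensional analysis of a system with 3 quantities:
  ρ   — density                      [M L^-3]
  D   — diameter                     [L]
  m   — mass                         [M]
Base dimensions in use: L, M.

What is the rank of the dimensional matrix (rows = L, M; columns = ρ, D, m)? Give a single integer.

Dimensional matrix (L×M by ρ×D×m):
  L: [-3  1  0]
  M: [ 1  0  1]
Row reduction gives pivot columns ρ,D; rank = 2

2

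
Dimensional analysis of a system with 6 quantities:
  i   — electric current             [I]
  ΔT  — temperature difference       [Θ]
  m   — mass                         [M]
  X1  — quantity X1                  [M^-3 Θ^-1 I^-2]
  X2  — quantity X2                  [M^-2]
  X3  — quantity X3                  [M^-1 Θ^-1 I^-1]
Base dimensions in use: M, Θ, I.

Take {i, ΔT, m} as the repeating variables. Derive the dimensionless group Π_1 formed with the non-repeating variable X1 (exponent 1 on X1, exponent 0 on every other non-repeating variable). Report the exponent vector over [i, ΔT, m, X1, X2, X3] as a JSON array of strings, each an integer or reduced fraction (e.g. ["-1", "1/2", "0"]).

["2", "1", "3", "1", "0", "0"]

Exponent matrix [M,Θ,I] × [i,ΔT,m,X1,X2,X3]:
  M: [ 0  0  1 -3 -2 -1]
  Θ: [ 0  1  0 -1  0 -1]
  I: [ 1  0  0 -2  0 -1]
RREF → pivots at {i,ΔT,m} ⇒ r = 3
Repeat: i,ΔT,m; free: X1,X2,X3
RREF:
  r0: [   1    0    0   -2    0   -1]
  r1: [   0    1    0   -1    0   -1]
  r2: [   0    0    1   -3   -2   -1]
Fix exponent of X1 at 1, X2 at 0, X3 at 0; solve each RREF row for its pivot's exponent:
  r0: exp(i) + (-2)·1 = 0 ⇒ exp(i) = 2
  r1: exp(ΔT) + (-1)·1 = 0 ⇒ exp(ΔT) = 1
  r2: exp(m) + (-3)·1 = 0 ⇒ exp(m) = 3
Π_1 = i^2 · ΔT · m^3 · X1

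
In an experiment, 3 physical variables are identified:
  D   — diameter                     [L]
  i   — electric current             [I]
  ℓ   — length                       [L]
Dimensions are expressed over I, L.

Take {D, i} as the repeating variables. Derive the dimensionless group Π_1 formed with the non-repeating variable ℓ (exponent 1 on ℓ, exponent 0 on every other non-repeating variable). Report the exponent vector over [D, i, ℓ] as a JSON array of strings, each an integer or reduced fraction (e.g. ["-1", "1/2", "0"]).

["-1", "0", "1"]

Exponent matrix [I,L] × [D,i,ℓ]:
  I: [ 0  1  0]
  L: [ 1  0  1]
RREF → pivots at {D,i} ⇒ r = 2
Pivot set = {D,i}, free = {ℓ}
RREF:
  r0: [   1    0    1]
  r1: [   0    1    0]
Fix exponent of ℓ at 1; solve each RREF row for its pivot's exponent:
  r0: exp(D) + (1)·1 = 0 ⇒ exp(D) = -1
  r1: exp(i) + (0)·1 = 0 ⇒ exp(i) = 0
Π_1 = D^-1 · ℓ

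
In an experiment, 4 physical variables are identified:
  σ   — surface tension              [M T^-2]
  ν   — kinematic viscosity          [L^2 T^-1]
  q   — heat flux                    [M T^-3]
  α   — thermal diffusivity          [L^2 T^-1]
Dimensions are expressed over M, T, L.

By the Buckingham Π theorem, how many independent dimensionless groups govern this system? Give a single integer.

Dimensional matrix (M×T×L by σ×ν×q×α):
  M: [ 1  0  1  0]
  T: [-2 -1 -3 -1]
  L: [ 0  2  0  2]
Echelon form has 3 nonzero rows (pivots: σ,ν,q)
4 vars − rank 3 = 1 Π group

1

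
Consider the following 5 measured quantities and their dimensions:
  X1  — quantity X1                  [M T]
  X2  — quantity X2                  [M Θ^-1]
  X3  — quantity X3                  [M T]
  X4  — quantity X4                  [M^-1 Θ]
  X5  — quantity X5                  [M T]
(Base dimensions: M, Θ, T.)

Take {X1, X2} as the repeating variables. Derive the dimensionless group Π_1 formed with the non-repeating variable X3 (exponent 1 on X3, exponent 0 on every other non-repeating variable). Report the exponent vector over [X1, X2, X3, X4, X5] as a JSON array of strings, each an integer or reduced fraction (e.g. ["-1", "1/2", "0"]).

["-1", "0", "1", "0", "0"]

Write exponents as rows M,Θ,T / cols X1,X2,X3,X4,X5:
  M: [ 1  1  1 -1  1]
  Θ: [ 0 -1  0  1  0]
  T: [ 1  0  1  0  1]
Echelon form has 2 nonzero rows (pivots: X1,X2)
Pivot set = {X1,X2}, free = {X3,X4,X5}
RREF:
  r0: [   1    0    1    0    1]
  r1: [   0    1    0   -1    0]
  r2: [   0    0    0    0    0]
Fix exponent of X3 at 1, X4 at 0, X5 at 0; solve each RREF row for its pivot's exponent:
  r0: exp(X1) + (1)·1 = 0 ⇒ exp(X1) = -1
  r1: exp(X2) + (0)·1 = 0 ⇒ exp(X2) = 0
Π_1 = X1^-1 · X3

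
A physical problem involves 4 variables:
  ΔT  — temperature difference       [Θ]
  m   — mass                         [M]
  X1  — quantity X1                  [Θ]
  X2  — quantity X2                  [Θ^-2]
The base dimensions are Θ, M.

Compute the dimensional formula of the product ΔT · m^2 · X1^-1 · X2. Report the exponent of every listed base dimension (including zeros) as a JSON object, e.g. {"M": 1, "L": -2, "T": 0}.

{"Θ": -2, "M": 2}

Dimensional matrix (Θ×M by ΔT×m×X1×X2):
  Θ: [ 1  0  1 -2]
  M: [ 0  1  0  0]
  [Θ]: (1)·1+(2)·0+(-1)·1+(1)·-2 = -2
  [M]: (1)·0+(2)·1+(-1)·0+(1)·0 = 2
⇒ Θ^-2 M^2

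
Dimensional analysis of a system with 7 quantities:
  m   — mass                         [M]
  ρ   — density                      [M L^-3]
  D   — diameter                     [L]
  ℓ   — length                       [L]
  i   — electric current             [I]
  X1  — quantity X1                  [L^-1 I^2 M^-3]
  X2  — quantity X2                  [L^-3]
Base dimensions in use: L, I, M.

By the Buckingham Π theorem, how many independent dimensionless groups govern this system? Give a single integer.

4

Dimensional matrix (L×I×M by m×ρ×D×ℓ×i×X1×X2):
  L: [ 0 -3  1  1  0 -1 -3]
  I: [ 0  0  0  0  1  2  0]
  M: [ 1  1  0  0  0 -3  0]
Row reduction gives pivot columns m,ρ,i; rank = 3
7 vars − rank 3 = 4 Π groups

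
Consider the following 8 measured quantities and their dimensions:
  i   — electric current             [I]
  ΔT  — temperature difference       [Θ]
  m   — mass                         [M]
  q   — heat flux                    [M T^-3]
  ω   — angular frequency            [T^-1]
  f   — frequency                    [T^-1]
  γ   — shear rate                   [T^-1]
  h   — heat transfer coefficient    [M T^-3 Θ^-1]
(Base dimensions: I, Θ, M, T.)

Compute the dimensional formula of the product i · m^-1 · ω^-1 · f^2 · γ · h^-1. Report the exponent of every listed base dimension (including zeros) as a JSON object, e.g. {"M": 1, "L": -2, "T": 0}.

Exponent matrix [I,Θ,M,T] × [i,ΔT,m,q,ω,f,γ,h]:
  I: [ 1  0  0  0  0  0  0  0]
  Θ: [ 0  1  0  0  0  0  0 -1]
  M: [ 0  0  1  1  0  0  0  1]
  T: [ 0  0  0 -3 -1 -1 -1 -3]
  [I]: (1)·1+(-1)·0+(-1)·0+(2)·0+(1)·0+(-1)·0 = 1
  [Θ]: (1)·0+(-1)·0+(-1)·0+(2)·0+(1)·0+(-1)·-1 = 1
  [M]: (1)·0+(-1)·1+(-1)·0+(2)·0+(1)·0+(-1)·1 = -2
  [T]: (1)·0+(-1)·0+(-1)·-1+(2)·-1+(1)·-1+(-1)·-3 = 1
⇒ I Θ M^-2 T

{"I": 1, "Θ": 1, "M": -2, "T": 1}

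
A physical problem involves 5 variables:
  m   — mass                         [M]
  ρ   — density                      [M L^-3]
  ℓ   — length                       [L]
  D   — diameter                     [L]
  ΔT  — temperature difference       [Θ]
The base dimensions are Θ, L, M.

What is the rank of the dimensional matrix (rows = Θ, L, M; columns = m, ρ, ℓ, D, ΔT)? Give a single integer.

Dimensional matrix (Θ×L×M by m×ρ×ℓ×D×ΔT):
  Θ: [ 0  0  0  0  1]
  L: [ 0 -3  1  1  0]
  M: [ 1  1  0  0  0]
Echelon form has 3 nonzero rows (pivots: m,ρ,ΔT)

3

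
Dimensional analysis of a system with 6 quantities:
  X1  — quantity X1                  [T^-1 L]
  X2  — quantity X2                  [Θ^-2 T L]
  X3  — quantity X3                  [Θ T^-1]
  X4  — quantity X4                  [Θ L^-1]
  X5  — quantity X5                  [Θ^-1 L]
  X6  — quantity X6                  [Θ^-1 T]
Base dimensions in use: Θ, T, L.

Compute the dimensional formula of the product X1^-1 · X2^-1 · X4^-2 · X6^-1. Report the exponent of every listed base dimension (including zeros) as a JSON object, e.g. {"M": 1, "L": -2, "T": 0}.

{"Θ": 1, "T": -1, "L": 0}

Exponent matrix [Θ,T,L] × [X1,X2,X3,X4,X5,X6]:
  Θ: [ 0 -2  1  1 -1 -1]
  T: [-1  1 -1  0  0  1]
  L: [ 1  1  0 -1  1  0]
  [Θ]: (-1)·0+(-1)·-2+(-2)·1+(-1)·-1 = 1
  [T]: (-1)·-1+(-1)·1+(-2)·0+(-1)·1 = -1
  [L]: (-1)·1+(-1)·1+(-2)·-1+(-1)·0 = 0
⇒ Θ T^-1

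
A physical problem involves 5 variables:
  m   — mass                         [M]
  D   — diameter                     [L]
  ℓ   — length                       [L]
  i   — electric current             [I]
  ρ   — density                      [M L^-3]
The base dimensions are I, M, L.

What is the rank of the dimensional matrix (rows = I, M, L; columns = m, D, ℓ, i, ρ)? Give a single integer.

Exponent matrix [I,M,L] × [m,D,ℓ,i,ρ]:
  I: [ 0  0  0  1  0]
  M: [ 1  0  0  0  1]
  L: [ 0  1  1  0 -3]
Row reduction gives pivot columns m,D,i; rank = 3

3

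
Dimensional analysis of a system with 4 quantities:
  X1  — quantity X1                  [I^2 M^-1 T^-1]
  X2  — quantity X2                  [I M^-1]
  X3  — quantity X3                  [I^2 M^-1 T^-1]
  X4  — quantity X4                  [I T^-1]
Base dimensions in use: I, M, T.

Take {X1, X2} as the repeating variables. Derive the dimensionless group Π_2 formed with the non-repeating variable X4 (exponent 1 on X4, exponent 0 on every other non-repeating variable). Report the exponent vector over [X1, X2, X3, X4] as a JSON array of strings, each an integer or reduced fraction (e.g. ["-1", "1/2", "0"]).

["-1", "1", "0", "1"]

Exponent matrix [I,M,T] × [X1,X2,X3,X4]:
  I: [ 2  1  2  1]
  M: [-1 -1 -1  0]
  T: [-1  0 -1 -1]
Row reduction gives pivot columns X1,X2; rank = 2
Pivot set = {X1,X2}, free = {X3,X4}
RREF:
  r0: [   1    0    1    1]
  r1: [   0    1    0   -1]
  r2: [   0    0    0    0]
Fix exponent of X4 at 1, X3 at 0; solve each RREF row for its pivot's exponent:
  r0: exp(X1) + (1)·1 = 0 ⇒ exp(X1) = -1
  r1: exp(X2) + (-1)·1 = 0 ⇒ exp(X2) = 1
Π_2 = X1^-1 · X2 · X4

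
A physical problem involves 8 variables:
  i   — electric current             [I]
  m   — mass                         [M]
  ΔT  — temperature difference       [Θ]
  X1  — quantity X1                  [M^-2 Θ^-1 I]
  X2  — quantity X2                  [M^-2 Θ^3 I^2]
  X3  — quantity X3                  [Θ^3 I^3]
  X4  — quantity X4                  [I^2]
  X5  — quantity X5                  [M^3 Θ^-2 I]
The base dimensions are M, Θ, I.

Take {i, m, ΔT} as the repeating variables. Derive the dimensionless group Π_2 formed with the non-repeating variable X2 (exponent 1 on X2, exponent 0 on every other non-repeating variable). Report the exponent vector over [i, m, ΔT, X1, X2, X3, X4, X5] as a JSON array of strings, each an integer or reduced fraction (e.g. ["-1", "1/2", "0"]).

Exponent matrix [M,Θ,I] × [i,m,ΔT,X1,X2,X3,X4,X5]:
  M: [ 0  1  0 -2 -2  0  0  3]
  Θ: [ 0  0  1 -1  3  3  0 -2]
  I: [ 1  0  0  1  2  3  2  1]
Row reduction gives pivot columns i,m,ΔT; rank = 3
Pivot set = {i,m,ΔT}, free = {X1,X2,X3,X4,X5}
RREF:
  r0: [   1    0    0    1    2    3    2    1]
  r1: [   0    1    0   -2   -2    0    0    3]
  r2: [   0    0    1   -1    3    3    0   -2]
Fix exponent of X2 at 1, X1 at 0, X3 at 0, X4 at 0, X5 at 0; solve each RREF row for its pivot's exponent:
  r0: exp(i) + (2)·1 = 0 ⇒ exp(i) = -2
  r1: exp(m) + (-2)·1 = 0 ⇒ exp(m) = 2
  r2: exp(ΔT) + (3)·1 = 0 ⇒ exp(ΔT) = -3
Π_2 = i^-2 · m^2 · ΔT^-3 · X2

["-2", "2", "-3", "0", "1", "0", "0", "0"]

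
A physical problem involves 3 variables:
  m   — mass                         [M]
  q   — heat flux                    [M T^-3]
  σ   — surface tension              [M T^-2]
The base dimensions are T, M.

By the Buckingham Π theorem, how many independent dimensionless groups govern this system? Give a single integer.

Dimensional matrix (T×M by m×q×σ):
  T: [ 0 -3 -2]
  M: [ 1  1  1]
Echelon form has 2 nonzero rows (pivots: m,q)
3 vars − rank 2 = 1 Π group

1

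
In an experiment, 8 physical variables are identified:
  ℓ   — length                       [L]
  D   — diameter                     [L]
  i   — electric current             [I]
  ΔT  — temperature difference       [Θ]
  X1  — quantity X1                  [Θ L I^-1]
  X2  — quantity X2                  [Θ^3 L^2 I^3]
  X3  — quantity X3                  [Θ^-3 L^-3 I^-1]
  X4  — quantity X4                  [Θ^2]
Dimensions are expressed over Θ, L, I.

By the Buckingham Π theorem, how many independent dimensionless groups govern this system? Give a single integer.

Dimensional matrix (Θ×L×I by ℓ×D×i×ΔT×X1×X2×X3×X4):
  Θ: [ 0  0  0  1  1  3 -3  2]
  L: [ 1  1  0  0  1  2 -3  0]
  I: [ 0  0  1  0 -1  3 -1  0]
Row reduction gives pivot columns ℓ,i,ΔT; rank = 3
n=8, r=3 ⇒ 5 dimensionless groups

5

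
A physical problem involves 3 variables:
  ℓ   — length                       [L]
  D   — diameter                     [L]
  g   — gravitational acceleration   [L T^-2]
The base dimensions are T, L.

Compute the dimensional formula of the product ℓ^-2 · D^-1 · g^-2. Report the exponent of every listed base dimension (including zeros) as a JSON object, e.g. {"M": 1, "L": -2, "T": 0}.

Dimensional matrix (T×L by ℓ×D×g):
  T: [ 0  0 -2]
  L: [ 1  1  1]
  [T]: (-2)·0+(-1)·0+(-2)·-2 = 4
  [L]: (-2)·1+(-1)·1+(-2)·1 = -5
⇒ T^4 L^-5

{"T": 4, "L": -5}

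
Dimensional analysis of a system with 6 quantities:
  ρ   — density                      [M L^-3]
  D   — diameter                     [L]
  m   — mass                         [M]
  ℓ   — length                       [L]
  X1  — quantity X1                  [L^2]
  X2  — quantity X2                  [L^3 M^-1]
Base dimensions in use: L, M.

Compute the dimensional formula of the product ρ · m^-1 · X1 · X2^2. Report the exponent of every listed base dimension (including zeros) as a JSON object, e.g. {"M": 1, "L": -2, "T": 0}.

Write exponents as rows L,M / cols ρ,D,m,ℓ,X1,X2:
  L: [-3  1  0  1  2  3]
  M: [ 1  0  1  0  0 -1]
  [L]: (1)·-3+(-1)·0+(1)·2+(2)·3 = 5
  [M]: (1)·1+(-1)·1+(1)·0+(2)·-1 = -2
⇒ L^5 M^-2

{"L": 5, "M": -2}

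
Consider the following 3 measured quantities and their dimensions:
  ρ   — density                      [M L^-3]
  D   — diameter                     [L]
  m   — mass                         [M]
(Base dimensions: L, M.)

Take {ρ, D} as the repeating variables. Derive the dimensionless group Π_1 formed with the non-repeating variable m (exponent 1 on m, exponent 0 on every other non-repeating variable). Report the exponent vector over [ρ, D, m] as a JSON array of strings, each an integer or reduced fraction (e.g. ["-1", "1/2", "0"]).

["-1", "-3", "1"]

Exponent matrix [L,M] × [ρ,D,m]:
  L: [-3  1  0]
  M: [ 1  0  1]
Echelon form has 2 nonzero rows (pivots: ρ,D)
Pivot set = {ρ,D}, free = {m}
RREF:
  r0: [   1    0    1]
  r1: [   0    1    3]
Fix exponent of m at 1; solve each RREF row for its pivot's exponent:
  r0: exp(ρ) + (1)·1 = 0 ⇒ exp(ρ) = -1
  r1: exp(D) + (3)·1 = 0 ⇒ exp(D) = -3
Π_1 = ρ^-1 · D^-3 · m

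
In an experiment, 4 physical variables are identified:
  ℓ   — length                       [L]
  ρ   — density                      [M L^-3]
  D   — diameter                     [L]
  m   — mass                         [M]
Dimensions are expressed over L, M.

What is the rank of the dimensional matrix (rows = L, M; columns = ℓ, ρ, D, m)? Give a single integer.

2

Write exponents as rows L,M / cols ℓ,ρ,D,m:
  L: [ 1 -3  1  0]
  M: [ 0  1  0  1]
Echelon form has 2 nonzero rows (pivots: ℓ,ρ)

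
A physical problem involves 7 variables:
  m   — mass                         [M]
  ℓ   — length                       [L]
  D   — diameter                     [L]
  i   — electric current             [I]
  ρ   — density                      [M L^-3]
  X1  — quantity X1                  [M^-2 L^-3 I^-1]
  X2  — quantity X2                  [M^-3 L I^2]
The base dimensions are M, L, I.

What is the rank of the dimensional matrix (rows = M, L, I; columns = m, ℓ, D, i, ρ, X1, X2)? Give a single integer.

3

Write exponents as rows M,L,I / cols m,ℓ,D,i,ρ,X1,X2:
  M: [ 1  0  0  0  1 -2 -3]
  L: [ 0  1  1  0 -3 -3  1]
  I: [ 0  0  0  1  0 -1  2]
Echelon form has 3 nonzero rows (pivots: m,ℓ,i)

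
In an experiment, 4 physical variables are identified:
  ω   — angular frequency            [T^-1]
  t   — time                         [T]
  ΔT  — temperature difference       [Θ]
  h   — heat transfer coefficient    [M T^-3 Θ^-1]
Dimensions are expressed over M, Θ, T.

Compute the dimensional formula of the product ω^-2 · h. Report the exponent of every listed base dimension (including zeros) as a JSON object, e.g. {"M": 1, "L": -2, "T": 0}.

Exponent matrix [M,Θ,T] × [ω,t,ΔT,h]:
  M: [ 0  0  0  1]
  Θ: [ 0  0  1 -1]
  T: [-1  1  0 -3]
  [M]: (-2)·0+(1)·1 = 1
  [Θ]: (-2)·0+(1)·-1 = -1
  [T]: (-2)·-1+(1)·-3 = -1
⇒ M Θ^-1 T^-1

{"M": 1, "Θ": -1, "T": -1}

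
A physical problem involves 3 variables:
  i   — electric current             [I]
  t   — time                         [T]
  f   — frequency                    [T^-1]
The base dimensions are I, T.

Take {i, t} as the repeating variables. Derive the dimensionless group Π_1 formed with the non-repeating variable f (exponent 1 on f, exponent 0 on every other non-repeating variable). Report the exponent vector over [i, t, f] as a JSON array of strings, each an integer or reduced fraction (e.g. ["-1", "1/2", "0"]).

Exponent matrix [I,T] × [i,t,f]:
  I: [ 1  0  0]
  T: [ 0  1 -1]
Echelon form has 2 nonzero rows (pivots: i,t)
Pivot set = {i,t}, free = {f}
RREF:
  r0: [   1    0    0]
  r1: [   0    1   -1]
Fix exponent of f at 1; solve each RREF row for its pivot's exponent:
  r0: exp(i) + (0)·1 = 0 ⇒ exp(i) = 0
  r1: exp(t) + (-1)·1 = 0 ⇒ exp(t) = 1
Π_1 = t · f

["0", "1", "1"]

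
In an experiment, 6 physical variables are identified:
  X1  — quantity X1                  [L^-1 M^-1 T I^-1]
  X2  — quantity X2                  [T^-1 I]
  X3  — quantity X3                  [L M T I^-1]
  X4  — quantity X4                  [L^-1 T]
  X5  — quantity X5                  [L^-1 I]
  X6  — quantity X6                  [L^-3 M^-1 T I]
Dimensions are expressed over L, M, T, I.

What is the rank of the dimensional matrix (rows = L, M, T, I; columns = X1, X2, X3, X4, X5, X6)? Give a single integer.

3

Dimensional matrix (L×M×T×I by X1×X2×X3×X4×X5×X6):
  L: [-1  0  1 -1 -1 -3]
  M: [-1  0  1  0  0 -1]
  T: [ 1 -1  1  1  0  1]
  I: [-1  1 -1  0  1  1]
RREF → pivots at {X1,X2,X4} ⇒ r = 3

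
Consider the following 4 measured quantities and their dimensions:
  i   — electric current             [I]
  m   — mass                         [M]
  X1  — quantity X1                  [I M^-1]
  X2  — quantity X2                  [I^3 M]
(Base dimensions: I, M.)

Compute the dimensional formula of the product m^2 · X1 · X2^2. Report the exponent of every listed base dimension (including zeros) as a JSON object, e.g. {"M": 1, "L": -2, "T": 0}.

{"I": 7, "M": 3}

Exponent matrix [I,M] × [i,m,X1,X2]:
  I: [ 1  0  1  3]
  M: [ 0  1 -1  1]
  [I]: (2)·0+(1)·1+(2)·3 = 7
  [M]: (2)·1+(1)·-1+(2)·1 = 3
⇒ I^7 M^3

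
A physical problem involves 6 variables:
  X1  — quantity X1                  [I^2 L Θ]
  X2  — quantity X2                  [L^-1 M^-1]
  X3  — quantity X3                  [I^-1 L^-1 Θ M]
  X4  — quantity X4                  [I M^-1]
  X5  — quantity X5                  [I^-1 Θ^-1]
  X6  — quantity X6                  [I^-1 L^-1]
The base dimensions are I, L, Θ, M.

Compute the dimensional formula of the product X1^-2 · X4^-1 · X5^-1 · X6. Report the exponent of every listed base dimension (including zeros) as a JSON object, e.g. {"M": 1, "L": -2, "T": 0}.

Exponent matrix [I,L,Θ,M] × [X1,X2,X3,X4,X5,X6]:
  I: [ 2  0 -1  1 -1 -1]
  L: [ 1 -1 -1  0  0 -1]
  Θ: [ 1  0  1  0 -1  0]
  M: [ 0 -1  1 -1  0  0]
  [I]: (-2)·2+(-1)·1+(-1)·-1+(1)·-1 = -5
  [L]: (-2)·1+(-1)·0+(-1)·0+(1)·-1 = -3
  [Θ]: (-2)·1+(-1)·0+(-1)·-1+(1)·0 = -1
  [M]: (-2)·0+(-1)·-1+(-1)·0+(1)·0 = 1
⇒ I^-5 L^-3 Θ^-1 M

{"I": -5, "L": -3, "Θ": -1, "M": 1}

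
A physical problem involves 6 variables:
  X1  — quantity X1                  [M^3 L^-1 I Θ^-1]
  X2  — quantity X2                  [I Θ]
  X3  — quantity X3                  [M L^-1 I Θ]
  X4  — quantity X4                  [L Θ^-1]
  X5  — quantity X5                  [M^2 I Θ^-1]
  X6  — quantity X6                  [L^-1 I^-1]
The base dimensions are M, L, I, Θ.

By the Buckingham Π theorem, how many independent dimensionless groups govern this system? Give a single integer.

Write exponents as rows M,L,I,Θ / cols X1,X2,X3,X4,X5,X6:
  M: [ 3  0  1  0  2  0]
  L: [-1  0 -1  1  0 -1]
  I: [ 1  1  1  0  1 -1]
  Θ: [-1  1  1 -1 -1  0]
RREF → pivots at {X1,X2,X3} ⇒ r = 3
6 vars − rank 3 = 3 Π groups

3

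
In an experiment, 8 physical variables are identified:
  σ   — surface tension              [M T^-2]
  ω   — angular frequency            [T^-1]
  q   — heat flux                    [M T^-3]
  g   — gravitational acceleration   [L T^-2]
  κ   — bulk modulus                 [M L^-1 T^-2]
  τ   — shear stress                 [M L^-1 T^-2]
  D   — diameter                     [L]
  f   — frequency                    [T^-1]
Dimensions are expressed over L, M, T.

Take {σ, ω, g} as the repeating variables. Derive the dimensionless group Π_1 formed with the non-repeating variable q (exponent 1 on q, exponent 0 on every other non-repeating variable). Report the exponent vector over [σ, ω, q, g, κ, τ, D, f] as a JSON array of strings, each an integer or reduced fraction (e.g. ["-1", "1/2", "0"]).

Write exponents as rows L,M,T / cols σ,ω,q,g,κ,τ,D,f:
  L: [ 0  0  0  1 -1 -1  1  0]
  M: [ 1  0  1  0  1  1  0  0]
  T: [-2 -1 -3 -2 -2 -2  0 -1]
Echelon form has 3 nonzero rows (pivots: σ,ω,g)
Repeat: σ,ω,g; free: q,κ,τ,D,f
RREF:
  r0: [   1    0    1    0    1    1    0    0]
  r1: [   0    1    1    0    2    2   -2    1]
  r2: [   0    0    0    1   -1   -1    1    0]
Fix exponent of q at 1, κ at 0, τ at 0, D at 0, f at 0; solve each RREF row for its pivot's exponent:
  r0: exp(σ) + (1)·1 = 0 ⇒ exp(σ) = -1
  r1: exp(ω) + (1)·1 = 0 ⇒ exp(ω) = -1
  r2: exp(g) + (0)·1 = 0 ⇒ exp(g) = 0
Π_1 = σ^-1 · ω^-1 · q

["-1", "-1", "1", "0", "0", "0", "0", "0"]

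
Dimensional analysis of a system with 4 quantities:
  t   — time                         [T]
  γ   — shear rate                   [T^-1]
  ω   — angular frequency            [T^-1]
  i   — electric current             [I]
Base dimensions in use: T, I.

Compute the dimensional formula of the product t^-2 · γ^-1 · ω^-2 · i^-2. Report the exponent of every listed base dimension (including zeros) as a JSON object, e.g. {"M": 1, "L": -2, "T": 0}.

{"T": 1, "I": -2}

Write exponents as rows T,I / cols t,γ,ω,i:
  T: [ 1 -1 -1  0]
  I: [ 0  0  0  1]
  [T]: (-2)·1+(-1)·-1+(-2)·-1+(-2)·0 = 1
  [I]: (-2)·0+(-1)·0+(-2)·0+(-2)·1 = -2
⇒ T I^-2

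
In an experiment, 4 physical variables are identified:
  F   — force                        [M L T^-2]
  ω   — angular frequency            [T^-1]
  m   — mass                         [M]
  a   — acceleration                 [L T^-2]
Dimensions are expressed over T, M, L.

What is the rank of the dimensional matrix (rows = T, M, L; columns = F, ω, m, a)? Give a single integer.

3

Exponent matrix [T,M,L] × [F,ω,m,a]:
  T: [-2 -1  0 -2]
  M: [ 1  0  1  0]
  L: [ 1  0  0  1]
Row reduction gives pivot columns F,ω,m; rank = 3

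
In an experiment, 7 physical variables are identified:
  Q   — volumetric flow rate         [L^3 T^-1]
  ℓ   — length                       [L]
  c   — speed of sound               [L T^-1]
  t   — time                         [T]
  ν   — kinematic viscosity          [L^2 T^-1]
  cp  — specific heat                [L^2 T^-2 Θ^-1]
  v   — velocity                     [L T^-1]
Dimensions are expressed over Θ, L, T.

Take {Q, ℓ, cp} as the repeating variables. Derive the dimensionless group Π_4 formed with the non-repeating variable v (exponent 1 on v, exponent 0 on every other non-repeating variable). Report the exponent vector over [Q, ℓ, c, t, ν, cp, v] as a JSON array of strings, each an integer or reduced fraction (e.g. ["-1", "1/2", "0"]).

["-1", "2", "0", "0", "0", "0", "1"]

Write exponents as rows Θ,L,T / cols Q,ℓ,c,t,ν,cp,v:
  Θ: [ 0  0  0  0  0 -1  0]
  L: [ 3  1  1  0  2  2  1]
  T: [-1  0 -1  1 -1 -2 -1]
Echelon form has 3 nonzero rows (pivots: Q,ℓ,cp)
Repeat: Q,ℓ,cp; free: c,t,ν,v
RREF:
  r0: [   1    0    1   -1    1    0    1]
  r1: [   0    1   -2    3   -1    0   -2]
  r2: [   0    0    0    0    0    1    0]
Fix exponent of v at 1, c at 0, t at 0, ν at 0; solve each RREF row for its pivot's exponent:
  r0: exp(Q) + (1)·1 = 0 ⇒ exp(Q) = -1
  r1: exp(ℓ) + (-2)·1 = 0 ⇒ exp(ℓ) = 2
  r2: exp(cp) + (0)·1 = 0 ⇒ exp(cp) = 0
Π_4 = Q^-1 · ℓ^2 · v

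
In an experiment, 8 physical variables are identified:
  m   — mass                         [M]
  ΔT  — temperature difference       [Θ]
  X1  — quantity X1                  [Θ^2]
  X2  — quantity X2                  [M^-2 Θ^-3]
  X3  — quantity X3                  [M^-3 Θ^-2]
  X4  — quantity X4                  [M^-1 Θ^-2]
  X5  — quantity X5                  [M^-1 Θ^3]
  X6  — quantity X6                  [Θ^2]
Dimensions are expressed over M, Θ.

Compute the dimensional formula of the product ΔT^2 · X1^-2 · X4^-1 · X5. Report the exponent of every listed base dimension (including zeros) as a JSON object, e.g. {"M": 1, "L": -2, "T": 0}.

{"M": 0, "Θ": 3}

Exponent matrix [M,Θ] × [m,ΔT,X1,X2,X3,X4,X5,X6]:
  M: [ 1  0  0 -2 -3 -1 -1  0]
  Θ: [ 0  1  2 -3 -2 -2  3  2]
  [M]: (2)·0+(-2)·0+(-1)·-1+(1)·-1 = 0
  [Θ]: (2)·1+(-2)·2+(-1)·-2+(1)·3 = 3
⇒ Θ^3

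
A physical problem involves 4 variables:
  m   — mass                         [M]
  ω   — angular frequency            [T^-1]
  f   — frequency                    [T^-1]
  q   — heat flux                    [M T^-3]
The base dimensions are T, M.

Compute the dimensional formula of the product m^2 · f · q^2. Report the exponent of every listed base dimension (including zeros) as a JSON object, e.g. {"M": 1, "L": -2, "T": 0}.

{"T": -7, "M": 4}

Dimensional matrix (T×M by m×ω×f×q):
  T: [ 0 -1 -1 -3]
  M: [ 1  0  0  1]
  [T]: (2)·0+(1)·-1+(2)·-3 = -7
  [M]: (2)·1+(1)·0+(2)·1 = 4
⇒ T^-7 M^4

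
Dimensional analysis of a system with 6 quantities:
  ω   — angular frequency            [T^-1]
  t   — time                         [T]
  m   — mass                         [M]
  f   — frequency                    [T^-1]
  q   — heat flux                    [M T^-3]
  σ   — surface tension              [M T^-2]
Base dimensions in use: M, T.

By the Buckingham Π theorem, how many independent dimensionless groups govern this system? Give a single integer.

4

Dimensional matrix (M×T by ω×t×m×f×q×σ):
  M: [ 0  0  1  0  1  1]
  T: [-1  1  0 -1 -3 -2]
RREF → pivots at {ω,m} ⇒ r = 2
n=6, r=2 ⇒ 4 dimensionless groups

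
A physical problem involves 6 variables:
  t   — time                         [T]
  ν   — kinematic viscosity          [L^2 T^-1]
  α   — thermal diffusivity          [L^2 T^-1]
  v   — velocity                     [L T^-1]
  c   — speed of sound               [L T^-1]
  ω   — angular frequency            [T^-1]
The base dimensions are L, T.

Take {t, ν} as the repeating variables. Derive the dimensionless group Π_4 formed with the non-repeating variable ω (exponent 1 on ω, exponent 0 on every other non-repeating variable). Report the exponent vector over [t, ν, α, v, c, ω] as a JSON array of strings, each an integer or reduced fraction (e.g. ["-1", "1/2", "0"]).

["1", "0", "0", "0", "0", "1"]

Exponent matrix [L,T] × [t,ν,α,v,c,ω]:
  L: [ 0  2  2  1  1  0]
  T: [ 1 -1 -1 -1 -1 -1]
Echelon form has 2 nonzero rows (pivots: t,ν)
Pivot set = {t,ν}, free = {α,v,c,ω}
RREF:
  r0: [   1    0    0 -1/2 -1/2   -1]
  r1: [   0    1    1  1/2  1/2    0]
Fix exponent of ω at 1, α at 0, v at 0, c at 0; solve each RREF row for its pivot's exponent:
  r0: exp(t) + (-1)·1 = 0 ⇒ exp(t) = 1
  r1: exp(ν) + (0)·1 = 0 ⇒ exp(ν) = 0
Π_4 = t · ω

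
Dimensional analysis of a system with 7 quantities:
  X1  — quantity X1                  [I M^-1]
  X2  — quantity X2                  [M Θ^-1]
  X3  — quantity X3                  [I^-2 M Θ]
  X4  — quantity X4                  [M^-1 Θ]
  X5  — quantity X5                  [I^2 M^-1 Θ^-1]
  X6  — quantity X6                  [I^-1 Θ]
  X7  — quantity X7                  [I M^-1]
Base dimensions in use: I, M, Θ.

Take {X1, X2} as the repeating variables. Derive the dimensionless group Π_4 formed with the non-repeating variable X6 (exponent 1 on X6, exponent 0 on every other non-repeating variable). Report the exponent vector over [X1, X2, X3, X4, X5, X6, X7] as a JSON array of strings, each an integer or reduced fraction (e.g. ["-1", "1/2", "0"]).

Exponent matrix [I,M,Θ] × [X1,X2,X3,X4,X5,X6,X7]:
  I: [ 1  0 -2  0  2 -1  1]
  M: [-1  1  1 -1 -1  0 -1]
  Θ: [ 0 -1  1  1 -1  1  0]
RREF → pivots at {X1,X2} ⇒ r = 2
Pivot set = {X1,X2}, free = {X3,X4,X5,X6,X7}
RREF:
  r0: [   1    0   -2    0    2   -1    1]
  r1: [   0    1   -1   -1    1   -1    0]
  r2: [   0    0    0    0    0    0    0]
Fix exponent of X6 at 1, X3 at 0, X4 at 0, X5 at 0, X7 at 0; solve each RREF row for its pivot's exponent:
  r0: exp(X1) + (-1)·1 = 0 ⇒ exp(X1) = 1
  r1: exp(X2) + (-1)·1 = 0 ⇒ exp(X2) = 1
Π_4 = X1 · X2 · X6

["1", "1", "0", "0", "0", "1", "0"]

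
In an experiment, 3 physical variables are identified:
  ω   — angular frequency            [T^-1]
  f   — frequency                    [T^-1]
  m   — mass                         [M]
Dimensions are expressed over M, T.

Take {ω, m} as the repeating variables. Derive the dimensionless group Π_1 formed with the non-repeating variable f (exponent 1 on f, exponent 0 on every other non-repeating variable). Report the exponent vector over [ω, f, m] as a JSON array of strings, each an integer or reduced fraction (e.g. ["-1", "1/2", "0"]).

["-1", "1", "0"]

Dimensional matrix (M×T by ω×f×m):
  M: [ 0  0  1]
  T: [-1 -1  0]
RREF → pivots at {ω,m} ⇒ r = 2
Pivot set = {ω,m}, free = {f}
RREF:
  r0: [   1    1    0]
  r1: [   0    0    1]
Fix exponent of f at 1; solve each RREF row for its pivot's exponent:
  r0: exp(ω) + (1)·1 = 0 ⇒ exp(ω) = -1
  r1: exp(m) + (0)·1 = 0 ⇒ exp(m) = 0
Π_1 = ω^-1 · f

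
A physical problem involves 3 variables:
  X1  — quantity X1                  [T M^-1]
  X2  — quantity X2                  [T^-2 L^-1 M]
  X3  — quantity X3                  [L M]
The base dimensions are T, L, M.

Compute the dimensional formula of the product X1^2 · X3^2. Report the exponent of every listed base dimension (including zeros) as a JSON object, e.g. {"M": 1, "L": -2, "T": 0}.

Dimensional matrix (T×L×M by X1×X2×X3):
  T: [ 1 -2  0]
  L: [ 0 -1  1]
  M: [-1  1  1]
  [T]: (2)·1+(2)·0 = 2
  [L]: (2)·0+(2)·1 = 2
  [M]: (2)·-1+(2)·1 = 0
⇒ T^2 L^2

{"T": 2, "L": 2, "M": 0}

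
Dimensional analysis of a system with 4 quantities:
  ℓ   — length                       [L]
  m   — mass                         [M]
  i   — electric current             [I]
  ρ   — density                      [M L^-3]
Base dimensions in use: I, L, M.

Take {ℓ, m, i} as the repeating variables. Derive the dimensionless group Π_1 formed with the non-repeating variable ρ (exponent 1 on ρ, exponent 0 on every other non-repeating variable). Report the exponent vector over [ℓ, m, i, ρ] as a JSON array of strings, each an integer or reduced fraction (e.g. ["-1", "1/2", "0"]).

Dimensional matrix (I×L×M by ℓ×m×i×ρ):
  I: [ 0  0  1  0]
  L: [ 1  0  0 -3]
  M: [ 0  1  0  1]
RREF → pivots at {ℓ,m,i} ⇒ r = 3
Pivot set = {ℓ,m,i}, free = {ρ}
RREF:
  r0: [   1    0    0   -3]
  r1: [   0    1    0    1]
  r2: [   0    0    1    0]
Fix exponent of ρ at 1; solve each RREF row for its pivot's exponent:
  r0: exp(ℓ) + (-3)·1 = 0 ⇒ exp(ℓ) = 3
  r1: exp(m) + (1)·1 = 0 ⇒ exp(m) = -1
  r2: exp(i) + (0)·1 = 0 ⇒ exp(i) = 0
Π_1 = ℓ^3 · m^-1 · ρ

["3", "-1", "0", "1"]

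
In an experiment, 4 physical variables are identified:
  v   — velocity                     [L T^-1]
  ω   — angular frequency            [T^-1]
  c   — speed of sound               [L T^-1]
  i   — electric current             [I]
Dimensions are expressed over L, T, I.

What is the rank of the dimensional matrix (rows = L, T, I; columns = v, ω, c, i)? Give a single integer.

Exponent matrix [L,T,I] × [v,ω,c,i]:
  L: [ 1  0  1  0]
  T: [-1 -1 -1  0]
  I: [ 0  0  0  1]
Row reduction gives pivot columns v,ω,i; rank = 3

3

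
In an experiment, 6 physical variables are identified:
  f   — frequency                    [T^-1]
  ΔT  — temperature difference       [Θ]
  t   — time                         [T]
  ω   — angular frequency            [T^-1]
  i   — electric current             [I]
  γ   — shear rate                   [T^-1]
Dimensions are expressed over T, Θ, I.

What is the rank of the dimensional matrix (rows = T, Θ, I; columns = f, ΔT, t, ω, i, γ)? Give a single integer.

Dimensional matrix (T×Θ×I by f×ΔT×t×ω×i×γ):
  T: [-1  0  1 -1  0 -1]
  Θ: [ 0  1  0  0  0  0]
  I: [ 0  0  0  0  1  0]
RREF → pivots at {f,ΔT,i} ⇒ r = 3

3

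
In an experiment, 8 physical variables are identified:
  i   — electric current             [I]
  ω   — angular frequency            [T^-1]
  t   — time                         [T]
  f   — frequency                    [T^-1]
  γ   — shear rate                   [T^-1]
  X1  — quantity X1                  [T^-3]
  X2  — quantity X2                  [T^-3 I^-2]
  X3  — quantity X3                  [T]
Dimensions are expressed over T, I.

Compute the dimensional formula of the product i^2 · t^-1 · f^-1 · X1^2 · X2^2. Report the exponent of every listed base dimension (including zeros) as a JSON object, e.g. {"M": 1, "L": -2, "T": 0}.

{"T": -12, "I": -2}

Write exponents as rows T,I / cols i,ω,t,f,γ,X1,X2,X3:
  T: [ 0 -1  1 -1 -1 -3 -3  1]
  I: [ 1  0  0  0  0  0 -2  0]
  [T]: (2)·0+(-1)·1+(-1)·-1+(2)·-3+(2)·-3 = -12
  [I]: (2)·1+(-1)·0+(-1)·0+(2)·0+(2)·-2 = -2
⇒ T^-12 I^-2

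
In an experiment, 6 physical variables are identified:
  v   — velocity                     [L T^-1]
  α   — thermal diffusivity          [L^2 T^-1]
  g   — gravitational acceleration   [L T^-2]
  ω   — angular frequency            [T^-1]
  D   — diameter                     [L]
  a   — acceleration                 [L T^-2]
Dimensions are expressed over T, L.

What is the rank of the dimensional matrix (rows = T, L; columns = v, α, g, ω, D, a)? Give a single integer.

Write exponents as rows T,L / cols v,α,g,ω,D,a:
  T: [-1 -1 -2 -1  0 -2]
  L: [ 1  2  1  0  1  1]
Echelon form has 2 nonzero rows (pivots: v,α)

2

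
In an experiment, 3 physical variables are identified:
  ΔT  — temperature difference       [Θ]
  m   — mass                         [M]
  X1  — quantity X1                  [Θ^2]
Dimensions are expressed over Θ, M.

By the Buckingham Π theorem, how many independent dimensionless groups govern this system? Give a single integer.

1

Write exponents as rows Θ,M / cols ΔT,m,X1:
  Θ: [ 1  0  2]
  M: [ 0  1  0]
RREF → pivots at {ΔT,m} ⇒ r = 2
n=3, r=2 ⇒ 1 dimensionless group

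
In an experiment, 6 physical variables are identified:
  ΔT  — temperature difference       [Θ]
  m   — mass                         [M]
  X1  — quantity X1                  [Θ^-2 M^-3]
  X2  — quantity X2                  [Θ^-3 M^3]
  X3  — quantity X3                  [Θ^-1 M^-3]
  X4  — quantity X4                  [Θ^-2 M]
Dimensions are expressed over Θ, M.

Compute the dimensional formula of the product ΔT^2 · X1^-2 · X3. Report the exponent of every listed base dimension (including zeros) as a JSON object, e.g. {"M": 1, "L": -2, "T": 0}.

Write exponents as rows Θ,M / cols ΔT,m,X1,X2,X3,X4:
  Θ: [ 1  0 -2 -3 -1 -2]
  M: [ 0  1 -3  3 -3  1]
  [Θ]: (2)·1+(-2)·-2+(1)·-1 = 5
  [M]: (2)·0+(-2)·-3+(1)·-3 = 3
⇒ Θ^5 M^3

{"Θ": 5, "M": 3}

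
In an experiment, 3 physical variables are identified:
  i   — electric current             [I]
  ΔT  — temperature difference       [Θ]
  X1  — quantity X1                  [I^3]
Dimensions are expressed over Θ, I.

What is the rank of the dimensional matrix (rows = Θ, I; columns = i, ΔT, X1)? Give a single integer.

2

Dimensional matrix (Θ×I by i×ΔT×X1):
  Θ: [ 0  1  0]
  I: [ 1  0  3]
Echelon form has 2 nonzero rows (pivots: i,ΔT)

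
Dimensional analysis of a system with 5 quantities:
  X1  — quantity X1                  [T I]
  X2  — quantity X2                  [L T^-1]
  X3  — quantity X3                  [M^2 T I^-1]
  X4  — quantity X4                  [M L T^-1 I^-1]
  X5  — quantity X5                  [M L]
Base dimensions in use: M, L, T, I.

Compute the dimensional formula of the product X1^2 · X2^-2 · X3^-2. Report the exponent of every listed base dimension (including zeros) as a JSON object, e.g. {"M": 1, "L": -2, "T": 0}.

Write exponents as rows M,L,T,I / cols X1,X2,X3,X4,X5:
  M: [ 0  0  2  1  1]
  L: [ 0  1  0  1  1]
  T: [ 1 -1  1 -1  0]
  I: [ 1  0 -1 -1  0]
  [M]: (2)·0+(-2)·0+(-2)·2 = -4
  [L]: (2)·0+(-2)·1+(-2)·0 = -2
  [T]: (2)·1+(-2)·-1+(-2)·1 = 2
  [I]: (2)·1+(-2)·0+(-2)·-1 = 4
⇒ M^-4 L^-2 T^2 I^4

{"M": -4, "L": -2, "T": 2, "I": 4}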